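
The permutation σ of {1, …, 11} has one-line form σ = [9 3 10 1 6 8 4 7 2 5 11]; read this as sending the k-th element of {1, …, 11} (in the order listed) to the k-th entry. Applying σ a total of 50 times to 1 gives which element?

Tracing 1 → 9 → … returns to 1 after 10 steps, so 1 lies in a 10-cycle (1 9 2 3 10 5 6 8 7 4).
Powers repeat with period 10 on this cycle, and 50 mod 10 = 0, so σ^50(1) = σ^0(1).
So σ^50(1) = 1.

1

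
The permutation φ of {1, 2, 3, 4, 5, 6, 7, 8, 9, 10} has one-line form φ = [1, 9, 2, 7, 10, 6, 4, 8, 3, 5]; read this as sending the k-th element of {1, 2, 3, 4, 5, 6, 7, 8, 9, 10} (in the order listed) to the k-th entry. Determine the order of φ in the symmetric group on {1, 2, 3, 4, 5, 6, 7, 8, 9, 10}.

6

Writing φ as disjoint cycles, the cycle lengths are 3, 2, 2, 1, 1, 1.
Since disjoint cycles commute, ord(φ) = lcm(3, 2, 2) = 6.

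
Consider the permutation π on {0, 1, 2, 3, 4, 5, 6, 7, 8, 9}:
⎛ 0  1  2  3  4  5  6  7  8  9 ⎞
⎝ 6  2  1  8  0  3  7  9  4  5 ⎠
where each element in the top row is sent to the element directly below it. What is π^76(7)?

8

Tracing 7 → 9 → … returns to 7 after 8 steps, so 7 lies in an 8-cycle (0 6 7 9 5 3 8 4).
On an 8-cycle, π^8 is the identity, so π^76 = π^4 there (76 ≡ 4 mod 8).
Stepping 4 places around the cycle: 7 → 9 → 5 → 3 → 8.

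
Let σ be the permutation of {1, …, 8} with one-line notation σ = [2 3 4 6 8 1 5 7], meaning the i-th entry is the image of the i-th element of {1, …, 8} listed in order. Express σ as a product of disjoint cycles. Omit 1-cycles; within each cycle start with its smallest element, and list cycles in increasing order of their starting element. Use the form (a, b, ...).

From 1: 1 → 2 → 3 → 4 → 6 → 1, closing the cycle (1, 2, 3, 4, 6).
Continuing from each remaining unvisited element yields (1, 2, 3, 4, 6)(5, 8, 7).

(1, 2, 3, 4, 6)(5, 8, 7)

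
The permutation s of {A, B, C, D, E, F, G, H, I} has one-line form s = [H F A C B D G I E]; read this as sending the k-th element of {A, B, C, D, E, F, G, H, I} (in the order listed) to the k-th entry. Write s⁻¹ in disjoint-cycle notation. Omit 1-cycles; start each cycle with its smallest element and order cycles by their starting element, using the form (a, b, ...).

(A, C, D, F, B, E, I, H)

The cycle decomposition of s is (A, H, I, E, B, F, D, C).
Reversing each cycle (and rotating so the smallest element leads) gives s⁻¹ = (A, C, D, F, B, E, I, H).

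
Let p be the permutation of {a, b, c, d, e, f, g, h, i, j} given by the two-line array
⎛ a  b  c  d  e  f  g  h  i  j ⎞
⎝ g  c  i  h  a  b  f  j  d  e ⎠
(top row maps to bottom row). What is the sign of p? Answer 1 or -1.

In disjoint-cycle form the cycle lengths are 10.
A cycle is odd iff its length is even; p has 1 even-length cycle, so sgn(p) = (−1)^1 and p is odd.

-1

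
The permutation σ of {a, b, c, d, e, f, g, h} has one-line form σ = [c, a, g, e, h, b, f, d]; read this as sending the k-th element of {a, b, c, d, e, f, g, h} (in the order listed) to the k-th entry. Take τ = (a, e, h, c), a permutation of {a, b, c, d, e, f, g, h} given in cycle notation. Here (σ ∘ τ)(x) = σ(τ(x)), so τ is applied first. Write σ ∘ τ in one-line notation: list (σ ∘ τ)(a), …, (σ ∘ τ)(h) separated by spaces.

Chase each element through τ then σ: a → e → h; b → b → a; c → a → c; d → d → e; e → h → d; f → f → b; g → g → f; h → c → g.
Collecting the images, σ ∘ τ = [h a c e d b f g].

h a c e d b f g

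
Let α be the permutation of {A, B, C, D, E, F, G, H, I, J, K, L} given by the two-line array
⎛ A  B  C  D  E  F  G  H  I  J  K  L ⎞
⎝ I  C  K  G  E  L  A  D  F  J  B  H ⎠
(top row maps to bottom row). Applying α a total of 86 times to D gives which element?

A

Tracing D → G → … returns to D after 7 steps, so D lies in a 7-cycle (A, I, F, L, H, D, G).
Powers repeat with period 7 on this cycle, and 86 mod 7 = 2, so α^86(D) = α^2(D).
Advancing 2 steps from D: D → G → A.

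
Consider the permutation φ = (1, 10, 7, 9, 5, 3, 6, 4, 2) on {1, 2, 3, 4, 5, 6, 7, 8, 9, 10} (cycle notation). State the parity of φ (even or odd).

even

The cycle lengths are 9, 1.
A cycle of length ℓ contributes ℓ−1 transpositions, so φ is a product of 8 transpositions — even.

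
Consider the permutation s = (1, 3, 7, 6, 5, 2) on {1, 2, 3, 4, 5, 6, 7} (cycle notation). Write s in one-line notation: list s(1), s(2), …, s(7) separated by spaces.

3 1 7 4 2 5 6

Image by image: 1→3, 2→1, 3→7, 4→4, 5→2, 6→5, 7→6.
Listing these in domain order gives 3 1 7 4 2 5 6.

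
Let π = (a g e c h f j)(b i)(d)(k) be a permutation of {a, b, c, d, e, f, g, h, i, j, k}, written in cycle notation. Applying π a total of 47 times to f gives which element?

c

f lies in the 7-cycle (a g e c h f j).
Since the cycle has length 7, π^47 acts on it the same as π^5 (47 mod 7 = 5).
Advancing 5 steps from f: f → j → a → g → e → c.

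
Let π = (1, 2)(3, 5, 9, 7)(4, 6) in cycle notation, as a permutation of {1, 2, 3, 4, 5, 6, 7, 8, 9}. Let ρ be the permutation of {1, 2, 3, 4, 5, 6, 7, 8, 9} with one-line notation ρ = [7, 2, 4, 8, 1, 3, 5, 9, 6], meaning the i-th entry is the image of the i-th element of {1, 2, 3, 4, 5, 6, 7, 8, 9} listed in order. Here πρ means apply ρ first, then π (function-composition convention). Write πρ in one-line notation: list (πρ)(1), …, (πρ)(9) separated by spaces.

For each element, apply ρ then π: 1 → 7 → 3; 2 → 2 → 1; 3 → 4 → 6; 4 → 8 → 8; 5 → 1 → 2; 6 → 3 → 5; 7 → 5 → 9; 8 → 9 → 7; 9 → 6 → 4.
So πρ in one-line form is 3 1 6 8 2 5 9 7 4.

3 1 6 8 2 5 9 7 4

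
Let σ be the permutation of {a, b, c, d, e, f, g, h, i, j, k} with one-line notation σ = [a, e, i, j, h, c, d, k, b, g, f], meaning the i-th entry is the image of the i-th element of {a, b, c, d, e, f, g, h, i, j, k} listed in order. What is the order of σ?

The disjoint-cycle form of σ has cycle lengths 7, 3, 1.
Since disjoint cycles commute, ord(σ) = lcm(7, 3) = 21.

21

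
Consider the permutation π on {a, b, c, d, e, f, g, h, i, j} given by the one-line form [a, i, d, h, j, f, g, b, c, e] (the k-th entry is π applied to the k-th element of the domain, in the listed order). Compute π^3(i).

Tracing i → c → … returns to i after 5 steps, so i lies in a 5-cycle (b, i, c, d, h).
Stepping 3 places around the cycle: i → c → d → h.

h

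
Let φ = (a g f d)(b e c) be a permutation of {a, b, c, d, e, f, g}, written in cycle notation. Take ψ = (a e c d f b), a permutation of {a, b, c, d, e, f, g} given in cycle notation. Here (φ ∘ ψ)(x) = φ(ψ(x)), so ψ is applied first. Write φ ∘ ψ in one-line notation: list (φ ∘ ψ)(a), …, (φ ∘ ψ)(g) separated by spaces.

c g a d b e f

Chase each element through ψ then φ: a → e → c; b → a → g; c → d → a; d → f → d; e → c → b; f → b → e; g → g → f.
So φ ∘ ψ in one-line form is c g a d b e f.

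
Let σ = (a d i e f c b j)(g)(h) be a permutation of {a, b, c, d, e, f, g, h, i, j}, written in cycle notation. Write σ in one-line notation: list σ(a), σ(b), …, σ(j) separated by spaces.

Each element maps to the next entry in its cycle (wrapping to the front): a→d, b→j, c→b, d→i, e→f, f→c, g→g, h→h, i→e, j→a.
Listing these in domain order gives d j b i f c g h e a.

d j b i f c g h e a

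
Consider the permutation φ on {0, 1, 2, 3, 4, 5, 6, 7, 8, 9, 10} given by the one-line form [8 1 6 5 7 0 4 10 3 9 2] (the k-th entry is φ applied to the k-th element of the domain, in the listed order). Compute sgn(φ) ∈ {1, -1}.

In disjoint-cycle form the cycle lengths are 5, 4, 1, 1.
A cycle is odd iff its length is even; φ has 1 even-length cycle, so sgn(φ) = (−1)^1 and φ is odd.

-1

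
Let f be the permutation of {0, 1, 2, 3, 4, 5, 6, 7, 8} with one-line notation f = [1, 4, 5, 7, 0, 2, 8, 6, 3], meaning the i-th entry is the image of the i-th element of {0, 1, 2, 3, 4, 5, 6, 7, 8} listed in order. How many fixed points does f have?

0

No element satisfies f(x) = x, so there are 0 fixed points.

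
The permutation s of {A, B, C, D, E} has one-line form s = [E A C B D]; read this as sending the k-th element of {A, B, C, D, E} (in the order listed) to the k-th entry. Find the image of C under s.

C is element number 3 of the domain, and entry number 3 of the one-line form is C, so s(C) = C.

C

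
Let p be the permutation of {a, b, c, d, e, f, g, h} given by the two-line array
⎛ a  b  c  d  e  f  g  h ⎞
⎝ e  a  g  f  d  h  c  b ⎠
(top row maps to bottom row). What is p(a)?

The entry below a in the array is e, so p(a) = e.

e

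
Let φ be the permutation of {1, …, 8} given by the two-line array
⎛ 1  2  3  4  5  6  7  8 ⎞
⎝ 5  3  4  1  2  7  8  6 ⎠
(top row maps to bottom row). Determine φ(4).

1

The entry below 4 in the array is 1, so φ(4) = 1.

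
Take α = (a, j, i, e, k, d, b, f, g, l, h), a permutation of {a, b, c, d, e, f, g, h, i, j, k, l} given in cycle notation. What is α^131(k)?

e

k lies in the 11-cycle (a, j, i, e, k, d, b, f, g, l, h).
Since the cycle has length 11, α^131 acts on it the same as α^10 (131 mod 11 = 10).
Stepping 10 places around the cycle: k → d → b → f → g → l → h → a → j → i → e.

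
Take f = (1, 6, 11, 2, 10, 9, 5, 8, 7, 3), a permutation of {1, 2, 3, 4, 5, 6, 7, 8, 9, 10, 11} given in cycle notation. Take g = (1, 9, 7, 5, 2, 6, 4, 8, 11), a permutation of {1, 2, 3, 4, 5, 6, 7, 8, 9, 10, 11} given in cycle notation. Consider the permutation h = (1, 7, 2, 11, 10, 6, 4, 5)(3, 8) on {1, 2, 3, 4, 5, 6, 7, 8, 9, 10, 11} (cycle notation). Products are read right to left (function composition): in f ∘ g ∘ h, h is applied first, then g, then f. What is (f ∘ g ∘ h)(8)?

(f ∘ g ∘ h)(8) = f(g(h(8))). h(8) = 3, then g(3) = 3, then f(3) = 1, so the result is 1.

1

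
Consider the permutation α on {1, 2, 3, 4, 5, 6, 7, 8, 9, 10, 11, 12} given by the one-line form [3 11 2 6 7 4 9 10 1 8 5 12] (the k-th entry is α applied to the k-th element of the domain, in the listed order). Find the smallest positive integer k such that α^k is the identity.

The disjoint-cycle form of α has cycle lengths 7, 2, 2, 1.
The order of α is the least common multiple of its cycle lengths: lcm(7, 2, 2) = 14.

14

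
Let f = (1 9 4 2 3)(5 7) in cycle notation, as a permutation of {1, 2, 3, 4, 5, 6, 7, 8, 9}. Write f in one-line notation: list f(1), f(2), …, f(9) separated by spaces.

9 3 1 2 7 6 5 8 4

Reading each image from the cycles: 1↦9, 2↦3, 3↦1, 4↦2, 5↦7, 6↦6, 7↦5, 8↦8, 9↦4.
So the one-line form is 9 3 1 2 7 6 5 8 4.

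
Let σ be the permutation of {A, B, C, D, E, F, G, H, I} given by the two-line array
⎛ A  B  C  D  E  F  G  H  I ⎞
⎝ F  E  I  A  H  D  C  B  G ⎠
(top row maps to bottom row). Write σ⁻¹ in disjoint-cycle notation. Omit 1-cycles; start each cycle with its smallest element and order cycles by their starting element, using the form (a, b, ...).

(A, D, F)(B, H, E)(C, G, I)

First write σ in disjoint cycles: (A, F, D)(B, E, H)(C, I, G).
The inverse reverses every cycle; in canonical form, σ⁻¹ = (A, D, F)(B, H, E)(C, G, I).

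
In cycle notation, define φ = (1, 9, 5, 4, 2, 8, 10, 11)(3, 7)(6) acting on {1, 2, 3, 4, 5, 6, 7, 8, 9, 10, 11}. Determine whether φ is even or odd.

The cycle lengths are 8, 2, 1.
A cycle of length ℓ contributes ℓ−1 transpositions, so φ is a product of 7 + 1 = 8 transpositions — even.

even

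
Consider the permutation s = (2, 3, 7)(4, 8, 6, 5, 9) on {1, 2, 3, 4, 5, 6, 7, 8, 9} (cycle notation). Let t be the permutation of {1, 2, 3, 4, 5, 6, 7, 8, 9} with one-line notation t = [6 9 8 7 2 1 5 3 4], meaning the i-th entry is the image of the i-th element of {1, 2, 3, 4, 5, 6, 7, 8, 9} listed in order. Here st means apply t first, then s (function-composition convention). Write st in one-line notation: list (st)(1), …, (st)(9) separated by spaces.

(st)(x) = s(t(x)). Computing each image: s(t(1)) = s(6) = 5, s(t(2)) = s(9) = 4, s(t(3)) = s(8) = 6, s(t(4)) = s(7) = 2, s(t(5)) = s(2) = 3, s(t(6)) = s(1) = 1, s(t(7)) = s(5) = 9, s(t(8)) = s(3) = 7, s(t(9)) = s(4) = 8.
Hence st = [5 4 6 2 3 1 9 7 8].

5 4 6 2 3 1 9 7 8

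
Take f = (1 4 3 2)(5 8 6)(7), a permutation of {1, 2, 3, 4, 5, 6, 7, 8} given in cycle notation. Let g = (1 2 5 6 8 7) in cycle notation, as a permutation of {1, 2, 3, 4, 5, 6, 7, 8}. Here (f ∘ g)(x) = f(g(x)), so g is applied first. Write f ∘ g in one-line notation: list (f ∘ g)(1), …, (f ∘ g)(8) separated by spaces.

1 8 2 3 5 6 4 7

(f ∘ g)(x) = f(g(x)). Computing each image: f(g(1)) = f(2) = 1, f(g(2)) = f(5) = 8, f(g(3)) = f(3) = 2, f(g(4)) = f(4) = 3, f(g(5)) = f(6) = 5, f(g(6)) = f(8) = 6, f(g(7)) = f(1) = 4, f(g(8)) = f(7) = 7.
Hence f ∘ g = [1 8 2 3 5 6 4 7].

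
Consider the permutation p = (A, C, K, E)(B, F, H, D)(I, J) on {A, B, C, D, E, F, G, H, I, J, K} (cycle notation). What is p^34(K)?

K lies in the 4-cycle (A, C, K, E).
Powers repeat with period 4 on this cycle, and 34 mod 4 = 2, so p^34(K) = p^2(K).
Stepping 2 places around the cycle: K → E → A.

A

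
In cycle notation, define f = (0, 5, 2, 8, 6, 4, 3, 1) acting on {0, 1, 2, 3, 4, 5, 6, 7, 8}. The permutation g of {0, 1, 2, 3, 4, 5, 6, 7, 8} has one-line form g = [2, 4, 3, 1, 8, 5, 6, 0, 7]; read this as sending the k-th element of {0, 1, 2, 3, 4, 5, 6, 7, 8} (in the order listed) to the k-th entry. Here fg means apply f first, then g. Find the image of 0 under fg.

5

First apply f: f(0) = 5, then g(5) = 5. Thus (fg)(0) = 5.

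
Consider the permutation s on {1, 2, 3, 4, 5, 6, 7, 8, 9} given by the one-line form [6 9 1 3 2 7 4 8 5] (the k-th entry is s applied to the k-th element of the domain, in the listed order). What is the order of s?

The disjoint-cycle form of s has cycle lengths 5, 3, 1.
Since disjoint cycles commute, ord(s) = lcm(5, 3) = 15.

15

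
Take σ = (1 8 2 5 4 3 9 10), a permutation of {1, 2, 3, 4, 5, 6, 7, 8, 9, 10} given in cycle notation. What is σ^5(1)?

1 lies in the 8-cycle (1 8 2 5 4 3 9 10).
Advancing 5 steps from 1: 1 → 8 → 2 → 5 → 4 → 3.

3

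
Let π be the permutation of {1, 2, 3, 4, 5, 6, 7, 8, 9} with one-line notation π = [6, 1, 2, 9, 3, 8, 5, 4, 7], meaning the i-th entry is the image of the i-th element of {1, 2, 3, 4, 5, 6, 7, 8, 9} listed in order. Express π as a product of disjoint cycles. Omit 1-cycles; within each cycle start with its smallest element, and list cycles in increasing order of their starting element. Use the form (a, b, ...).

(1, 6, 8, 4, 9, 7, 5, 3, 2)

Iterating π from 1 gives 1 → 6 → 8 → 4 → 9 → 7 → 5 → 3 → 2 → 1; that is the 9-cycle (1, 6, 8, 4, 9, 7, 5, 3, 2).
Repeating from the next unused element and collecting all non-trivial cycles gives (1, 6, 8, 4, 9, 7, 5, 3, 2).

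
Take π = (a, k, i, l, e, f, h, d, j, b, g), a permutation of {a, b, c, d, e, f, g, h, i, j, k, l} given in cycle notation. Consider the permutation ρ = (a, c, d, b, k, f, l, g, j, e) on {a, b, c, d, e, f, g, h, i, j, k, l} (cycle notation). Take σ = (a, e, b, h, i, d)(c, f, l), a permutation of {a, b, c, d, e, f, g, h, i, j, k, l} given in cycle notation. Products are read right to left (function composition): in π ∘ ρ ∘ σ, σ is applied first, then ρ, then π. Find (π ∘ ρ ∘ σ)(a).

Chase a: σ(a) = e; ρ(e) = a; π(a) = k. Hence (π ∘ ρ ∘ σ)(a) = k.

k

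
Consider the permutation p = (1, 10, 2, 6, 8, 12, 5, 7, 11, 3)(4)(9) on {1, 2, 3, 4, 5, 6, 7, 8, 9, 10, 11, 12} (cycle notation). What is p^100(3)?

3 lies in the 10-cycle (1, 10, 2, 6, 8, 12, 5, 7, 11, 3).
On a 10-cycle, p^10 is the identity, so p^100 = p^0 there (100 ≡ 0 mod 10).
So p^100(3) = 3.

3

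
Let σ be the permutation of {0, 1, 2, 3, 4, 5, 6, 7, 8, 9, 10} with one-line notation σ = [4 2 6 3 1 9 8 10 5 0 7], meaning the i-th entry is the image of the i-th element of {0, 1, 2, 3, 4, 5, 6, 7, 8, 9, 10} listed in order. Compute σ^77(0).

8

Tracing 0 → 4 → … returns to 0 after 8 steps, so 0 lies in an 8-cycle (0 4 1 2 6 8 5 9).
On an 8-cycle, σ^8 is the identity, so σ^77 = σ^5 there (77 ≡ 5 mod 8).
Stepping 5 places around the cycle: 0 → 4 → 1 → 2 → 6 → 8.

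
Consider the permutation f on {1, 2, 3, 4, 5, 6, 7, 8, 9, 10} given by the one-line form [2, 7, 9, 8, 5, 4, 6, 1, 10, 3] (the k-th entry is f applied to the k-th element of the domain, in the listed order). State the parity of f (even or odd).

In disjoint-cycle form the cycle lengths are 6, 3, 1.
A cycle is odd iff its length is even; f has 1 even-length cycle, so sgn(f) = (−1)^1 and f is odd.

odd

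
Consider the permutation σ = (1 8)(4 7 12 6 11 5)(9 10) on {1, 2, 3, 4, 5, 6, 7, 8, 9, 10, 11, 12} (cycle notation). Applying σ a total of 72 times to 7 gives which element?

7 lies in the 6-cycle (4 7 12 6 11 5).
Since the cycle has length 6, σ^72 acts on it the same as σ^0 (72 mod 6 = 0).
So σ^72(7) = 7.

7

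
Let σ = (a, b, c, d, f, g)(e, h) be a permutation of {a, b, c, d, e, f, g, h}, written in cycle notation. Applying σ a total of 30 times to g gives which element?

g lies in the 6-cycle (a, b, c, d, f, g).
On a 6-cycle, σ^6 is the identity, so σ^30 = σ^0 there (30 ≡ 0 mod 6).
So σ^30(g) = g.

g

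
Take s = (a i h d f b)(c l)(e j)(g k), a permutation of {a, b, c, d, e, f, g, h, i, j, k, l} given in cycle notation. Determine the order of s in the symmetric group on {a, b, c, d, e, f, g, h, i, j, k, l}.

The cycle type of s is (6, 2, 2, 2).
The order is lcm(6, 2, 2, 2) = 6.

6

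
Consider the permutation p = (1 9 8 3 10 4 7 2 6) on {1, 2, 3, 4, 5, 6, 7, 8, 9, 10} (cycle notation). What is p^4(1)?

10

1 lies in the 9-cycle (1 9 8 3 10 4 7 2 6).
Stepping 4 places around the cycle: 1 → 9 → 8 → 3 → 10.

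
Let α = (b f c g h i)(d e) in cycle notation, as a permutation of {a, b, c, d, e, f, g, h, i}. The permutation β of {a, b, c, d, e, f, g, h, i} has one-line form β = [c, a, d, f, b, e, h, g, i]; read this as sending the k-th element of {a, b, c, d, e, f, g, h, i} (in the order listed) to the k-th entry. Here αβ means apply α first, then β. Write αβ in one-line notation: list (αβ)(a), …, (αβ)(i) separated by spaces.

c e h b f d g i a

Chase each element through α then β: a → a → c; b → f → e; c → g → h; d → e → b; e → d → f; f → c → d; g → h → g; h → i → i; i → b → a.
Collecting the images, αβ = [c e h b f d g i a].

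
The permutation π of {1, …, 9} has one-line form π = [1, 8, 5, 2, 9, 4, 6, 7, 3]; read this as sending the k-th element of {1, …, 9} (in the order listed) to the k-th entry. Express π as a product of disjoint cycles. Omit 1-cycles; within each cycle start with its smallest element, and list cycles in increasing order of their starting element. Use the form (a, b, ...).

(2, 8, 7, 6, 4)(3, 5, 9)

Start at 2 and follow images: 2 → 8 → 7 → 6 → 4 → 2, giving the cycle (2, 8, 7, 6, 4).
Continuing from each remaining unvisited element yields (2, 8, 7, 6, 4)(3, 5, 9).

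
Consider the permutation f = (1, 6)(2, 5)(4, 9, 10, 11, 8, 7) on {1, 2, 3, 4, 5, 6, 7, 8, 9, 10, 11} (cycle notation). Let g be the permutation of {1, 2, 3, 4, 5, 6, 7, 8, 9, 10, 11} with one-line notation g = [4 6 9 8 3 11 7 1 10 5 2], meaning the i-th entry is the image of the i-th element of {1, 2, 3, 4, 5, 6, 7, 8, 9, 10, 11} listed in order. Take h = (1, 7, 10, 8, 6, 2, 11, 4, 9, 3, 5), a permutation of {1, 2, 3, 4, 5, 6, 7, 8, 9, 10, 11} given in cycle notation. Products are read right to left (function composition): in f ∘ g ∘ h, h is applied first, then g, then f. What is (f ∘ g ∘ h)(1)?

Chase 1: h(1) = 7; g(7) = 7; f(7) = 4. Hence (f ∘ g ∘ h)(1) = 4.

4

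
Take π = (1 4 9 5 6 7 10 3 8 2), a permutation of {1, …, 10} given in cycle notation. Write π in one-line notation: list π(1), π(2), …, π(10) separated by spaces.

Image by image: 1↦4, 2↦1, 3↦8, 4↦9, 5↦6, 6↦7, 7↦10, 8↦2, 9↦5, 10↦3.
So the one-line form is 4 1 8 9 6 7 10 2 5 3.

4 1 8 9 6 7 10 2 5 3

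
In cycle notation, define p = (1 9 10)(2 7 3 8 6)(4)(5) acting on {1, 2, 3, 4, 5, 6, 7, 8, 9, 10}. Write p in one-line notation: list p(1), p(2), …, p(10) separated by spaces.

9 7 8 4 5 2 3 6 10 1

Reading each image from the cycles: 1↦9, 2↦7, 3↦8, 4↦4, 5↦5, 6↦2, 7↦3, 8↦6, 9↦10, 10↦1.
Listing these in domain order gives 9 7 8 4 5 2 3 6 10 1.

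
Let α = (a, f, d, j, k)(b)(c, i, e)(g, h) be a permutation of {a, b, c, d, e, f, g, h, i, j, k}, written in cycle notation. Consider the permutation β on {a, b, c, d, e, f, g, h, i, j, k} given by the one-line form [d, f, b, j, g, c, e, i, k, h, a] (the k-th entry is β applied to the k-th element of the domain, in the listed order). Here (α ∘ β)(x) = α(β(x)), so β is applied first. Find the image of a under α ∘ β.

j

First apply β: β(a) = d, then α(d) = j. Thus (α ∘ β)(a) = j.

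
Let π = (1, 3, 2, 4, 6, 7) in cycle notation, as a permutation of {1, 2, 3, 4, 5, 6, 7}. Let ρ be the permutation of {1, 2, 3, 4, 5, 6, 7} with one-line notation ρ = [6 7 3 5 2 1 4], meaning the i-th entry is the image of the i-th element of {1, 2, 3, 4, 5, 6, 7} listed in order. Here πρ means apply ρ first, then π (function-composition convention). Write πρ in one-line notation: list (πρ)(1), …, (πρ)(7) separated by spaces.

(πρ)(x) = π(ρ(x)). Computing each image: π(ρ(1)) = π(6) = 7, π(ρ(2)) = π(7) = 1, π(ρ(3)) = π(3) = 2, π(ρ(4)) = π(5) = 5, π(ρ(5)) = π(2) = 4, π(ρ(6)) = π(1) = 3, π(ρ(7)) = π(4) = 6.
Hence πρ = [7 1 2 5 4 3 6].

7 1 2 5 4 3 6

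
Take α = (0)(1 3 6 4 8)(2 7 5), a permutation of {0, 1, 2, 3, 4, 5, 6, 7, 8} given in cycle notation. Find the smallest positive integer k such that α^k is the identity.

The cycle type of α is (5, 3, 1).
The order is lcm(5, 3) = 15.

15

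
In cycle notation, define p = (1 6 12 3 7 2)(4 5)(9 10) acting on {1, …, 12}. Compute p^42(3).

3 lies in the 6-cycle (1 6 12 3 7 2).
Powers repeat with period 6 on this cycle, and 42 mod 6 = 0, so p^42(3) = p^0(3).
So p^42(3) = 3.

3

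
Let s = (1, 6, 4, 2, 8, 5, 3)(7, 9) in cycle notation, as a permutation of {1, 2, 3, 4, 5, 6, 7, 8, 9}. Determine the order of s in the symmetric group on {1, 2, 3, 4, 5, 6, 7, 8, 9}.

14

The disjoint cycles have lengths 7, 2.
The order of s is the least common multiple of its cycle lengths: lcm(7, 2) = 14.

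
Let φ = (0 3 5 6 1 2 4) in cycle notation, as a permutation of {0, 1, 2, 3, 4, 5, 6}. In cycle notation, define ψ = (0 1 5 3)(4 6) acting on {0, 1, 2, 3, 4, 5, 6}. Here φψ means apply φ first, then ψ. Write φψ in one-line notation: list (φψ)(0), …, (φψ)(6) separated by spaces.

0 2 6 3 1 4 5

For each element, apply φ then ψ: 0 → 3 → 0; 1 → 2 → 2; 2 → 4 → 6; 3 → 5 → 3; 4 → 0 → 1; 5 → 6 → 4; 6 → 1 → 5.
Collecting the images, φψ = [0 2 6 3 1 4 5].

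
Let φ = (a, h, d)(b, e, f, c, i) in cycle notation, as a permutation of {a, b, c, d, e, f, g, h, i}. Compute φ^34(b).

i

b lies in the 5-cycle (b, e, f, c, i).
On a 5-cycle, φ^5 is the identity, so φ^34 = φ^4 there (34 ≡ 4 mod 5).
Stepping 4 places around the cycle: b → e → f → c → i.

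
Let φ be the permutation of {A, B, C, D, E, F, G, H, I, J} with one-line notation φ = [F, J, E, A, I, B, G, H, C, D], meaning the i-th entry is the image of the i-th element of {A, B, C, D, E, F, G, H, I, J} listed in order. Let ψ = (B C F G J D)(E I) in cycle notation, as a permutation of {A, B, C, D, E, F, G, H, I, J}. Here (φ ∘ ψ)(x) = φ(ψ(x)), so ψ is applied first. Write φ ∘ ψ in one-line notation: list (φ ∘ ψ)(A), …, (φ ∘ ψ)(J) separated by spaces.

For each element, apply ψ then φ: A → A → F; B → C → E; C → F → B; D → B → J; E → I → C; F → G → G; G → J → D; H → H → H; I → E → I; J → D → A.
So φ ∘ ψ in one-line form is F E B J C G D H I A.

F E B J C G D H I A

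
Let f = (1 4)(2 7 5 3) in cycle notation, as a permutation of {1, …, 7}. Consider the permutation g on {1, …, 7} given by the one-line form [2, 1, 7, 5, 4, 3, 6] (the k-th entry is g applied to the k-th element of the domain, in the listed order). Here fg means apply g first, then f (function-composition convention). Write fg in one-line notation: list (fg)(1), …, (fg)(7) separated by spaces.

7 4 5 3 1 2 6

(fg)(x) = f(g(x)). Computing each image: f(g(1)) = f(2) = 7, f(g(2)) = f(1) = 4, f(g(3)) = f(7) = 5, f(g(4)) = f(5) = 3, f(g(5)) = f(4) = 1, f(g(6)) = f(3) = 2, f(g(7)) = f(6) = 6.
Hence fg = [7 4 5 3 1 2 6].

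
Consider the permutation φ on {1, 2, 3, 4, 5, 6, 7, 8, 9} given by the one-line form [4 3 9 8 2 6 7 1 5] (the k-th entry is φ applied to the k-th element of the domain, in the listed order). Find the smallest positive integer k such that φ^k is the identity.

12

The disjoint-cycle form of φ has cycle lengths 4, 3, 1, 1.
The order is lcm(4, 3) = 12.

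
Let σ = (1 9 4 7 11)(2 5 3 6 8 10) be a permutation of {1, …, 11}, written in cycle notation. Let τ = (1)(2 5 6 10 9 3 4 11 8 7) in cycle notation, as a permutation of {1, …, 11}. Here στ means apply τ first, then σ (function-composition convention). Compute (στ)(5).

First apply τ: τ(5) = 6, then σ(6) = 8. Thus (στ)(5) = 8.

8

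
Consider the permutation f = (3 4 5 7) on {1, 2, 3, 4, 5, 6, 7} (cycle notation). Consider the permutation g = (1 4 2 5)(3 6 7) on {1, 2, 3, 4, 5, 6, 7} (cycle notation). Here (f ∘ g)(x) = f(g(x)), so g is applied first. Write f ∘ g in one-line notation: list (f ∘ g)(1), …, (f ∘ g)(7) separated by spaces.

5 7 6 2 1 3 4

For each element, apply g then f: 1 → 4 → 5; 2 → 5 → 7; 3 → 6 → 6; 4 → 2 → 2; 5 → 1 → 1; 6 → 7 → 3; 7 → 3 → 4.
Collecting the images, f ∘ g = [5 7 6 2 1 3 4].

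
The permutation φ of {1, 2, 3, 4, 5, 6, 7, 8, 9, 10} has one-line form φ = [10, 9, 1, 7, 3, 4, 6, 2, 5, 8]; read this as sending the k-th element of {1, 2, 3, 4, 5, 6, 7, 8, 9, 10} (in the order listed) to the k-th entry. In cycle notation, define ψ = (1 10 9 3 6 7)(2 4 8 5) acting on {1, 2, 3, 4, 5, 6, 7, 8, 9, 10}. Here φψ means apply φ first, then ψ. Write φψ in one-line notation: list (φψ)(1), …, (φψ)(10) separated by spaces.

(φψ)(x) = ψ(φ(x)). Computing each image: ψ(φ(1)) = ψ(10) = 9, ψ(φ(2)) = ψ(9) = 3, ψ(φ(3)) = ψ(1) = 10, ψ(φ(4)) = ψ(7) = 1, ψ(φ(5)) = ψ(3) = 6, ψ(φ(6)) = ψ(4) = 8, ψ(φ(7)) = ψ(6) = 7, ψ(φ(8)) = ψ(2) = 4, ψ(φ(9)) = ψ(5) = 2, ψ(φ(10)) = ψ(8) = 5.
Hence φψ = [9 3 10 1 6 8 7 4 2 5].

9 3 10 1 6 8 7 4 2 5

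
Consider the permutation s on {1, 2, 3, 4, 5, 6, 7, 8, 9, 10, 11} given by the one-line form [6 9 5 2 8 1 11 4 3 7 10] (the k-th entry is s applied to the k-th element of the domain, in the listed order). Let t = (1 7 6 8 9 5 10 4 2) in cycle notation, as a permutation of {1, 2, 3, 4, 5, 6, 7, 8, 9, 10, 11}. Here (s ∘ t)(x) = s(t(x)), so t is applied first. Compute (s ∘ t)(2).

(s ∘ t)(2) = s(t(2)). t(2) = 1, then s(1) = 6. So (s ∘ t)(2) = 6.

6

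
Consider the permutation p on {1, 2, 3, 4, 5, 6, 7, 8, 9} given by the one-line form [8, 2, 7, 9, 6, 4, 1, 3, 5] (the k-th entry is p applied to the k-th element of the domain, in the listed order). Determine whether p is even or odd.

even

In disjoint-cycle form the cycle lengths are 4, 4, 1.
A cycle is odd iff its length is even; p has 2 even-length cycles, so sgn(p) = (−1)^2 and p is even.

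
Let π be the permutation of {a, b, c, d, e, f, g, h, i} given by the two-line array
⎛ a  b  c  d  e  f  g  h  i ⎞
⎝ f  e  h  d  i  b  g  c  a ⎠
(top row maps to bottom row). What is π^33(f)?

Tracing f → b → … returns to f after 5 steps, so f lies in a 5-cycle (a f b e i).
Since the cycle has length 5, π^33 acts on it the same as π^3 (33 mod 5 = 3).
Advancing 3 steps from f: f → b → e → i.

i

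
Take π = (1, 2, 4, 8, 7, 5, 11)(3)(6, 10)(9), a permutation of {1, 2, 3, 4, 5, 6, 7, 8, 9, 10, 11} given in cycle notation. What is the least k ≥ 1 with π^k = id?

14

The disjoint cycles have lengths 7, 2, 1, 1.
Since disjoint cycles commute, ord(π) = lcm(7, 2) = 14.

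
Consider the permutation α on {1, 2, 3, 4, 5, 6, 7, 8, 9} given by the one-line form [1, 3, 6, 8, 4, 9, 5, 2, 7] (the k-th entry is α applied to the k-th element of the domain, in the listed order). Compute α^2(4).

2

Tracing 4 → 8 → … returns to 4 after 8 steps, so 4 lies in an 8-cycle (2 3 6 9 7 5 4 8).
Stepping 2 places around the cycle: 4 → 8 → 2.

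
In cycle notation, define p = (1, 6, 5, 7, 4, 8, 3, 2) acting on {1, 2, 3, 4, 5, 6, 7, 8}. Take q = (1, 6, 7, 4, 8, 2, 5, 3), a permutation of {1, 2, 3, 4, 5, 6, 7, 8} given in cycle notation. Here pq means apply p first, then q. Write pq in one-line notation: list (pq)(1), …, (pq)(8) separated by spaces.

7 6 5 2 4 3 8 1

Chase each element through p then q: 1 → 6 → 7; 2 → 1 → 6; 3 → 2 → 5; 4 → 8 → 2; 5 → 7 → 4; 6 → 5 → 3; 7 → 4 → 8; 8 → 3 → 1.
Collecting the images, pq = [7 6 5 2 4 3 8 1].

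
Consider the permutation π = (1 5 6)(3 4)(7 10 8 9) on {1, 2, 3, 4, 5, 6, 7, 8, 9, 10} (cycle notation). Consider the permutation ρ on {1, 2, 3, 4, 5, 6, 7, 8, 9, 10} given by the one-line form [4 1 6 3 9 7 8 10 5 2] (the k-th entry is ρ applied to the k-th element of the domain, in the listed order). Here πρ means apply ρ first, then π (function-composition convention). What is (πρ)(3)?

1

ρ(3) = 6, then π(6) = 1; composing gives (πρ)(3) = 1.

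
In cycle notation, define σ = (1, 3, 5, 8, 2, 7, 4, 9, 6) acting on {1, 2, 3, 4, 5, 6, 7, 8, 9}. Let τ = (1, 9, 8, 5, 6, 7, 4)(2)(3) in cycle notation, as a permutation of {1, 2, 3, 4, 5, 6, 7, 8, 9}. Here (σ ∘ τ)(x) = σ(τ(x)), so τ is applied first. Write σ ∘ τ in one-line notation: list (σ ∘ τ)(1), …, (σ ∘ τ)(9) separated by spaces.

6 7 5 3 1 4 9 8 2

Chase each element through τ then σ: 1 → 9 → 6; 2 → 2 → 7; 3 → 3 → 5; 4 → 1 → 3; 5 → 6 → 1; 6 → 7 → 4; 7 → 4 → 9; 8 → 5 → 8; 9 → 8 → 2.
So σ ∘ τ in one-line form is 6 7 5 3 1 4 9 8 2.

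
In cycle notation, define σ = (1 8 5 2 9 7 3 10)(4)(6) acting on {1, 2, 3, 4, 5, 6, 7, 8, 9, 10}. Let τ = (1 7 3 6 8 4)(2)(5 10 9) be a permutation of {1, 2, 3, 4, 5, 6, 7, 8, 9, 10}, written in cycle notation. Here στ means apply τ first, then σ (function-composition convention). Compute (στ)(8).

4

First apply τ: τ(8) = 4, then σ(4) = 4. Thus (στ)(8) = 4.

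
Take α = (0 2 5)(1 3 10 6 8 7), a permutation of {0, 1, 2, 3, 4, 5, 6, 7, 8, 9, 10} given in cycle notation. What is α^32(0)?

5

0 lies in the 3-cycle (0 2 5).
On a 3-cycle, α^3 is the identity, so α^32 = α^2 there (32 ≡ 2 mod 3).
Stepping 2 places around the cycle: 0 → 2 → 5.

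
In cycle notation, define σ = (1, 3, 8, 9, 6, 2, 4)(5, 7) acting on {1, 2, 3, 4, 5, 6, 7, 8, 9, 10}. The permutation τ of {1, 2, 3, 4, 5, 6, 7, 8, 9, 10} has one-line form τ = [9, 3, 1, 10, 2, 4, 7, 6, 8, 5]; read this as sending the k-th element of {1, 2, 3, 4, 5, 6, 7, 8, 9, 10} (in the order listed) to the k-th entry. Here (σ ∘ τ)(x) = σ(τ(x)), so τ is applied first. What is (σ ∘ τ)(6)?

(σ ∘ τ)(6) = σ(τ(6)). τ(6) = 4, then σ(4) = 1. So (σ ∘ τ)(6) = 1.

1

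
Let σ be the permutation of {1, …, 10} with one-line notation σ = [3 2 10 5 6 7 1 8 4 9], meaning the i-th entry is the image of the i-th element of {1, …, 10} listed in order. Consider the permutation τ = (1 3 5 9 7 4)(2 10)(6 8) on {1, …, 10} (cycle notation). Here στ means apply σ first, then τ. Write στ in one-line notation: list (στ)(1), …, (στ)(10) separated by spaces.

5 10 2 9 8 4 3 6 1 7

(στ)(x) = τ(σ(x)). Computing each image: τ(σ(1)) = τ(3) = 5, τ(σ(2)) = τ(2) = 10, τ(σ(3)) = τ(10) = 2, τ(σ(4)) = τ(5) = 9, τ(σ(5)) = τ(6) = 8, τ(σ(6)) = τ(7) = 4, τ(σ(7)) = τ(1) = 3, τ(σ(8)) = τ(8) = 6, τ(σ(9)) = τ(4) = 1, τ(σ(10)) = τ(9) = 7.
Hence στ = [5 10 2 9 8 4 3 6 1 7].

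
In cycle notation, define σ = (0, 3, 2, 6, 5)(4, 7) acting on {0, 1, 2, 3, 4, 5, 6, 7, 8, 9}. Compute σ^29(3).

0

3 lies in the 5-cycle (0, 3, 2, 6, 5).
Since the cycle has length 5, σ^29 acts on it the same as σ^4 (29 mod 5 = 4).
Advancing 4 steps from 3: 3 → 2 → 6 → 5 → 0.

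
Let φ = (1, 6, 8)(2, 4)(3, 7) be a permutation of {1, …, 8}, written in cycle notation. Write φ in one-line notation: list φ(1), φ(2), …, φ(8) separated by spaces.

6 4 7 2 5 8 3 1

Each element maps to the next entry in its cycle (wrapping to the front): 1↦6, 2↦4, 3↦7, 4↦2, 5↦5, 6↦8, 7↦3, 8↦1.
So the one-line form is 6 4 7 2 5 8 3 1.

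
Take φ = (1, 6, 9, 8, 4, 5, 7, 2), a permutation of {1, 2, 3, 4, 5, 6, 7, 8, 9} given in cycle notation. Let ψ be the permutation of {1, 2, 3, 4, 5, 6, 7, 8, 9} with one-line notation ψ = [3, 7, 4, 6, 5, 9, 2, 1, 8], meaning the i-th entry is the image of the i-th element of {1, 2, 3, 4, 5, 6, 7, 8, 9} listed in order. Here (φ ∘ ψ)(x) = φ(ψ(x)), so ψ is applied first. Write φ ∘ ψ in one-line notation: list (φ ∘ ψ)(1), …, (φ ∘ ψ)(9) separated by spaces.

(φ ∘ ψ)(x) = φ(ψ(x)). Computing each image: φ(ψ(1)) = φ(3) = 3, φ(ψ(2)) = φ(7) = 2, φ(ψ(3)) = φ(4) = 5, φ(ψ(4)) = φ(6) = 9, φ(ψ(5)) = φ(5) = 7, φ(ψ(6)) = φ(9) = 8, φ(ψ(7)) = φ(2) = 1, φ(ψ(8)) = φ(1) = 6, φ(ψ(9)) = φ(8) = 4.
Hence φ ∘ ψ = [3 2 5 9 7 8 1 6 4].

3 2 5 9 7 8 1 6 4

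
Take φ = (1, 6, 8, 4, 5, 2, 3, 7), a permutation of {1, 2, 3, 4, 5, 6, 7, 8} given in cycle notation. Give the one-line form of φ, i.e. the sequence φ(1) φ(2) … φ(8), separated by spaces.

6 3 7 5 2 8 1 4

Reading each image from the cycles: 1↦6, 2↦3, 3↦7, 4↦5, 5↦2, 6↦8, 7↦1, 8↦4.
So the one-line form is 6 3 7 5 2 8 1 4.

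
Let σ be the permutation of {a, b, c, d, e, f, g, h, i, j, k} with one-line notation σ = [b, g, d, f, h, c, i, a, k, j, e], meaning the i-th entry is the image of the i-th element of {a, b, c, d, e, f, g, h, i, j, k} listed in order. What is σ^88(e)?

Tracing e → h → … returns to e after 7 steps, so e lies in a 7-cycle (a, b, g, i, k, e, h).
On a 7-cycle, σ^7 is the identity, so σ^88 = σ^4 there (88 ≡ 4 mod 7).
Stepping 4 places around the cycle: e → h → a → b → g.

g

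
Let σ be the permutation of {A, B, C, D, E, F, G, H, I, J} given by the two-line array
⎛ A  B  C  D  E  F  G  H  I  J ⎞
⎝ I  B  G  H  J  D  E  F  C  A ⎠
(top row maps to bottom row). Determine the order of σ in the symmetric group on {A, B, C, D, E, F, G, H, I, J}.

Decomposing into disjoint cycles gives cycle lengths 6, 3, 1.
The order is lcm(6, 3) = 6.

6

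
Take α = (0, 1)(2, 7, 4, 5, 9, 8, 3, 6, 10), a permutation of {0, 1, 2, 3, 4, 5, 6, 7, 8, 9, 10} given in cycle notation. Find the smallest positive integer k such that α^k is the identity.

18

The disjoint cycles have lengths 9, 2.
The order is lcm(9, 2) = 18.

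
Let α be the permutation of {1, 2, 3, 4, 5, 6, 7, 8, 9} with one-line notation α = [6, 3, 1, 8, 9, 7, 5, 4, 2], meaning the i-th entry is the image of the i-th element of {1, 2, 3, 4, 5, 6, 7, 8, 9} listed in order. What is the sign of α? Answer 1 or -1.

-1

In disjoint-cycle form the cycle lengths are 7, 2.
A cycle of length ℓ contributes ℓ−1 transpositions, so α is a product of 6 + 1 = 7 transpositions — odd.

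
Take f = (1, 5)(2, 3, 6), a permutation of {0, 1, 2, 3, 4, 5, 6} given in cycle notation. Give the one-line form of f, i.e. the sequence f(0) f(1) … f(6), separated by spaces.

0 5 3 6 4 1 2

Image by image: 0→0, 1→5, 2→3, 3→6, 4→4, 5→1, 6→2.
So the one-line form is 0 5 3 6 4 1 2.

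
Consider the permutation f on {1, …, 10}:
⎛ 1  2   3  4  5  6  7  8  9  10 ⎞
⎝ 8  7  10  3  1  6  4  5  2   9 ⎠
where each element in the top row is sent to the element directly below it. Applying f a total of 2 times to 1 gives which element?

Tracing 1 → 8 → … returns to 1 after 3 steps, so 1 lies in a 3-cycle (1, 8, 5).
Advancing 2 steps from 1: 1 → 8 → 5.

5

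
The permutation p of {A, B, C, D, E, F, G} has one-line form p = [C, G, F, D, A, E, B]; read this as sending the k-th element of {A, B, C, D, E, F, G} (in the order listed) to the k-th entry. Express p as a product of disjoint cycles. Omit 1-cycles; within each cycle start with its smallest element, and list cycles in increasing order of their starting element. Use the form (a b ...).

(A C F E)(B G)

From A: A → C → F → E → A, closing the cycle (A C F E).
Continuing from each remaining unvisited element yields (A C F E)(B G).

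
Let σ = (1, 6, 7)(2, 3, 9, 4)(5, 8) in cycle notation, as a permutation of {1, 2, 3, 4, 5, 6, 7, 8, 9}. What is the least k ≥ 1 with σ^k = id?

12

The disjoint cycles have lengths 4, 3, 2.
The order is lcm(4, 3, 2) = 12.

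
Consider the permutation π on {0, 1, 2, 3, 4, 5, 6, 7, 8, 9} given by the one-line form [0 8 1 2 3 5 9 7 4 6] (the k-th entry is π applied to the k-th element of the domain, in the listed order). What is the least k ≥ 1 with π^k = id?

10

Decomposing into disjoint cycles gives cycle lengths 5, 2, 1, 1, 1.
The order is lcm(5, 2) = 10.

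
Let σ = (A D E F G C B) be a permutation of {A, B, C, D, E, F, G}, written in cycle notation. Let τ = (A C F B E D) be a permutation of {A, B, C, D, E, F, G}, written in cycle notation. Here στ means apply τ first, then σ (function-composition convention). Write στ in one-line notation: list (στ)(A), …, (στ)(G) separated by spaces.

(στ)(x) = σ(τ(x)). Computing each image: σ(τ(A)) = σ(C) = B, σ(τ(B)) = σ(E) = F, σ(τ(C)) = σ(F) = G, σ(τ(D)) = σ(A) = D, σ(τ(E)) = σ(D) = E, σ(τ(F)) = σ(B) = A, σ(τ(G)) = σ(G) = C.
Hence στ = [B F G D E A C].

B F G D E A C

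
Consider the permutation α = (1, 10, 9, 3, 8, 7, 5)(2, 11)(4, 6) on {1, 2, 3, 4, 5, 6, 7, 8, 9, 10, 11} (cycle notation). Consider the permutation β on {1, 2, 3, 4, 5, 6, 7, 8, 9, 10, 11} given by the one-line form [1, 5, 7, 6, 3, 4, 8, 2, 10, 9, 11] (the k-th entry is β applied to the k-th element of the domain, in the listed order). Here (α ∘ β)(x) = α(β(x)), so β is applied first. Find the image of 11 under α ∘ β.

2

First apply β: β(11) = 11, then α(11) = 2. Thus (α ∘ β)(11) = 2.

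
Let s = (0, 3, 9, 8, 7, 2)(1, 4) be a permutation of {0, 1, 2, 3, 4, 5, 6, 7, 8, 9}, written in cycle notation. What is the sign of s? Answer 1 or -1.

1

The cycle lengths are 6, 2, 1, 1.
A cycle of length ℓ contributes ℓ−1 transpositions, so s is a product of 5 + 1 = 6 transpositions — even.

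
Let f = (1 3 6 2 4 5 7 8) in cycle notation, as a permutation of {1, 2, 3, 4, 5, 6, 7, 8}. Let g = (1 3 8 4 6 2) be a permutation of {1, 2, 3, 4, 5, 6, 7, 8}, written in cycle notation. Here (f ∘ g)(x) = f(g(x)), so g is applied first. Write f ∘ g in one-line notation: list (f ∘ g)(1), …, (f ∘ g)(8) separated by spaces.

6 3 1 2 7 4 8 5

For each element, apply g then f: 1 → 3 → 6; 2 → 1 → 3; 3 → 8 → 1; 4 → 6 → 2; 5 → 5 → 7; 6 → 2 → 4; 7 → 7 → 8; 8 → 4 → 5.
Collecting the images, f ∘ g = [6 3 1 2 7 4 8 5].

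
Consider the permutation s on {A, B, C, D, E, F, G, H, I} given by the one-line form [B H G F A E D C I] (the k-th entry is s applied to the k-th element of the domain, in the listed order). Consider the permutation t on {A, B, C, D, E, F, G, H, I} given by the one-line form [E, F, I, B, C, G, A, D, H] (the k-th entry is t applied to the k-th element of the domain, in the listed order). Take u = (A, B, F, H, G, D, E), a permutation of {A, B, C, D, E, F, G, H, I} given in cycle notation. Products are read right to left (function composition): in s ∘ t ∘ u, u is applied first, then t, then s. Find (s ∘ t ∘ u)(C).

(s ∘ t ∘ u)(C) = s(t(u(C))). u(C) = C, then t(C) = I, then s(I) = I, so the result is I.

I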